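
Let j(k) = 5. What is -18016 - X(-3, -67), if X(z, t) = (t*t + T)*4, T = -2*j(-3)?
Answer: -35932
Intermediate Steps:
T = -10 (T = -2*5 = -10)
X(z, t) = -40 + 4*t**2 (X(z, t) = (t*t - 10)*4 = (t**2 - 10)*4 = (-10 + t**2)*4 = -40 + 4*t**2)
-18016 - X(-3, -67) = -18016 - (-40 + 4*(-67)**2) = -18016 - (-40 + 4*4489) = -18016 - (-40 + 17956) = -18016 - 1*17916 = -18016 - 17916 = -35932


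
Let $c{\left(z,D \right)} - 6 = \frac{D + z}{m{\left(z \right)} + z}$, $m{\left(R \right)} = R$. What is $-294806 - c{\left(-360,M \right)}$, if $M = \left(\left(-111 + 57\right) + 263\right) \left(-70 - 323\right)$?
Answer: $- \frac{70782379}{240} \approx -2.9493 \cdot 10^{5}$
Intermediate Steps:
$M = -82137$ ($M = \left(-54 + 263\right) \left(-393\right) = 209 \left(-393\right) = -82137$)
$c{\left(z,D \right)} = 6 + \frac{D + z}{2 z}$ ($c{\left(z,D \right)} = 6 + \frac{D + z}{z + z} = 6 + \frac{D + z}{2 z}$)
$-294806 - c{\left(-360,M \right)} = -294806 - \frac{-82137 + 13 \left(-360\right)}{2 \left(-360\right)} = -294806 - \frac{1}{2} \left(- \frac{1}{360}\right) \left(-82137 - 4680\right) = -294806 - \frac{1}{2} \left(- \frac{1}{360}\right) \left(-86817\right) = -294806 - \frac{28939}{240} = - \frac{70782379}{240}$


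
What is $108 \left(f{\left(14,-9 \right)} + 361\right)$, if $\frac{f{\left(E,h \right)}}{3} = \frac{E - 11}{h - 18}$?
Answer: $38952$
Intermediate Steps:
$f{\left(E,h \right)} = \frac{3 \left(-11 + E\right)}{-18 + h}$ ($f{\left(E,h \right)} = 3 \frac{E - 11}{h - 18} = 3 \frac{-11 + E}{-18 + h} = \frac{3 \left(-11 + E\right)}{-18 + h}$)
$108 \left(f{\left(14,-9 \right)} + 361\right) = 108 \left(\frac{3 \left(-11 + 14\right)}{-18 - 9} + 361\right) = 108 \left(3 \frac{1}{-27} \cdot 3 + 361\right) = 108 \left(3 \left(- \frac{1}{27}\right) 3 + 361\right) = 108 \left(- \frac{1}{3} + 361\right) = 108 \cdot \frac{1082}{3} = 38952$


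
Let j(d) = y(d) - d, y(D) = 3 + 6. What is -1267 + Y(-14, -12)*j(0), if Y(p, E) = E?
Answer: -1375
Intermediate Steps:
y(D) = 9
j(d) = 9 - d
-1267 + Y(-14, -12)*j(0) = -1267 - 12*(9 - 1*0) = -1267 - 12*(9 + 0) = -1267 - 12*9 = -1267 - 108 = -1375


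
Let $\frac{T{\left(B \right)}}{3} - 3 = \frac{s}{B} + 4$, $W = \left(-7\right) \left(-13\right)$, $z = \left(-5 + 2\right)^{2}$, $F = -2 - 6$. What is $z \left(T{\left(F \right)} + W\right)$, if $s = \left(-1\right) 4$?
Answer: $\frac{2043}{2} \approx 1021.5$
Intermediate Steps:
$s = -4$
$F = -8$ ($F = -2 - 6 = -8$)
$z = 9$ ($z = \left(-3\right)^{2} = 9$)
$W = 91$
$T{\left(B \right)} = 21 - \frac{12}{B}$ ($T{\left(B \right)} = 9 + 3 \left(- \frac{4}{B} + 4\right) = 9 + 3 \left(4 - \frac{4}{B}\right) = 9 + \left(12 - \frac{12}{B}\right) = 21 - \frac{12}{B}$)
$z \left(T{\left(F \right)} + W\right) = 9 \left(\left(21 - \frac{12}{-8}\right) + 91\right) = 9 \left(\left(21 - - \frac{3}{2}\right) + 91\right) = 9 \left(\left(21 + \frac{3}{2}\right) + 91\right) = 9 \left(\frac{45}{2} + 91\right) = 9 \cdot \frac{227}{2} = \frac{2043}{2}$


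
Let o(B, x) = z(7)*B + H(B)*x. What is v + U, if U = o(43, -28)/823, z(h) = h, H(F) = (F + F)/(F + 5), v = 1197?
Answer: 5912291/4938 ≈ 1197.3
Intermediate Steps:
H(F) = 2*F/(5 + F) (H(F) = (2*F)/(5 + F) = 2*F/(5 + F))
o(B, x) = 7*B + 2*B*x/(5 + B) (o(B, x) = 7*B + (2*B/(5 + B))*x = 7*B + 2*B*x/(5 + B))
U = 1505/4938 (U = (43*(35 + 2*(-28) + 7*43)/(5 + 43))/823 = (43*(35 - 56 + 301)/48)*(1/823) = (43*(1/48)*280)*(1/823) = (1505/6)*(1/823) = 1505/4938 ≈ 0.30478)
v + U = 1197 + 1505/4938 = 5912291/4938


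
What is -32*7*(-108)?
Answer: 24192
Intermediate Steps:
-32*7*(-108) = -224*(-108) = 24192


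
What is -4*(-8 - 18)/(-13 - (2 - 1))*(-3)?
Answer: 156/7 ≈ 22.286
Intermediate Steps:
-4*(-8 - 18)/(-13 - (2 - 1))*(-3) = -(-104)/(-13 - 1*1)*(-3) = -(-104)/(-13 - 1)*(-3) = -(-104)/(-14)*(-3) = -(-104)*(-1)/14*(-3) = -4*13/7*(-3) = -52/7*(-3) = 156/7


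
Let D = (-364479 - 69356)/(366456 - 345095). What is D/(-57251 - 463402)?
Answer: 433835/11121668733 ≈ 3.9008e-5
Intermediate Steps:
D = -433835/21361 ≈ -20.310
D/(-57251 - 463402) = -433835/(21361*(-57251 - 463402)) = -433835/21361/(-520653) = -433835/21361*(-1/520653) = 433835/11121668733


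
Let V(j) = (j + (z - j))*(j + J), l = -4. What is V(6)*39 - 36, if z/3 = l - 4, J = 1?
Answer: -6588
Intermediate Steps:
z = -24 (z = 3*(-4 - 4) = 3*(-8) = -24)
V(j) = -24 - 24*j (V(j) = (j + (-24 - j))*(j + 1) = -24*(1 + j) = -24 - 24*j)
V(6)*39 - 36 = (-24 - 24*6)*39 - 36 = (-24 - 144)*39 - 36 = -168*39 - 36 = -6552 - 36 = -6588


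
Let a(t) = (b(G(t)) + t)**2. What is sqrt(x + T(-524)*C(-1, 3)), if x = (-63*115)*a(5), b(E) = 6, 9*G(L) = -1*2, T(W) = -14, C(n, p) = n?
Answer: I*sqrt(876631) ≈ 936.29*I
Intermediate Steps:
G(L) = -2/9 (G(L) = (-1*2)/9 = (1/9)*(-2) = -2/9)
a(t) = (6 + t)**2
x = -876645 (x = (-63*115)*(6 + 5)**2 = -7245*11**2 = -7245*121 = -876645)
sqrt(x + T(-524)*C(-1, 3)) = sqrt(-876645 - 14*(-1)) = sqrt(-876645 + 14) = sqrt(-876631) = I*sqrt(876631)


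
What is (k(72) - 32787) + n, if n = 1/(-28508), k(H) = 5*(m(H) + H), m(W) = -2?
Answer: -924713997/28508 ≈ -32437.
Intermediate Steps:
k(H) = -10 + 5*H (k(H) = 5*(-2 + H) = -10 + 5*H)
n = -1/28508 ≈ -3.5078e-5
(k(72) - 32787) + n = ((-10 + 5*72) - 32787) - 1/28508 = ((-10 + 360) - 32787) - 1/28508 = (350 - 32787) - 1/28508 = -32437 - 1/28508 = -924713997/28508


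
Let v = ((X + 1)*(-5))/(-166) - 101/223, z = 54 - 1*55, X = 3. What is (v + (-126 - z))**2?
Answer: 5381369969284/342583081 ≈ 15708.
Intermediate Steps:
z = -1 (z = 54 - 55 = -1)
v = -6153/18509 (v = ((3 + 1)*(-5))/(-166) - 101/223 = (4*(-5))*(-1/166) - 101*1/223 = -20*(-1/166) - 101/223 = 10/83 - 101/223 = -6153/18509 ≈ -0.33243)
(v + (-126 - z))**2 = (-6153/18509 + (-126 - 1*(-1)))**2 = (-6153/18509 + (-126 + 1))**2 = (-6153/18509 - 125)**2 = (-2319778/18509)**2 = 5381369969284/342583081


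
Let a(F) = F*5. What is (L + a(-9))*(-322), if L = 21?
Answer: 7728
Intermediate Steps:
a(F) = 5*F
(L + a(-9))*(-322) = (21 + 5*(-9))*(-322) = (21 - 45)*(-322) = -24*(-322) = 7728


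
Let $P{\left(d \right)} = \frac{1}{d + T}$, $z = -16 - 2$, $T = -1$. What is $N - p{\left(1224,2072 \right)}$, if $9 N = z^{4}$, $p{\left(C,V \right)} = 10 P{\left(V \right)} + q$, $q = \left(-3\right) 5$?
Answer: $\frac{24187199}{2071} \approx 11679.0$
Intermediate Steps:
$q = -15$
$z = -18$
$P{\left(d \right)} = \frac{1}{-1 + d}$ ($P{\left(d \right)} = \frac{1}{d - 1} = \frac{1}{-1 + d}$)
$p{\left(C,V \right)} = -15 + \frac{10}{-1 + V}$ ($p{\left(C,V \right)} = \frac{10}{-1 + V} - 15 = -15 + \frac{10}{-1 + V}$)
$N = 11664$ ($N = \frac{\left(-18\right)^{4}}{9} = \frac{1}{9} \cdot 104976 = 11664$)
$N - p{\left(1224,2072 \right)} = 11664 - \frac{5 \left(5 - 6216\right)}{-1 + 2072} = 11664 - \frac{5 \left(5 - 6216\right)}{2071} = 11664 - 5 \cdot \frac{1}{2071} \left(-6211\right) = 11664 - - \frac{31055}{2071} = 11664 + \frac{31055}{2071} = \frac{24187199}{2071}$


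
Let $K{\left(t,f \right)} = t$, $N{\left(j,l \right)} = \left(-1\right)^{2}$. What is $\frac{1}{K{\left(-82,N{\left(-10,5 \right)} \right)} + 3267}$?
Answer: $\frac{1}{3185} \approx 0.00031397$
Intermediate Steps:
$N{\left(j,l \right)} = 1$
$\frac{1}{K{\left(-82,N{\left(-10,5 \right)} \right)} + 3267} = \frac{1}{-82 + 3267} = \frac{1}{3185}$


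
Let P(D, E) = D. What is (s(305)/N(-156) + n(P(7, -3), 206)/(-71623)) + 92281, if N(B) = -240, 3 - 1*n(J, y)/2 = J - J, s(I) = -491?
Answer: 1586301260573/17189520 ≈ 92283.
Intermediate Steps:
n(J, y) = 6 (n(J, y) = 6 - 2*(J - J) = 6 - 2*0 = 6 + 0 = 6)
(s(305)/N(-156) + n(P(7, -3), 206)/(-71623)) + 92281 = (-491/(-240) + 6/(-71623)) + 92281 = (-491*(-1/240) + 6*(-1/71623)) + 92281 = (491/240 - 6/71623) + 92281 = 35165453/17189520 + 92281 = 1586301260573/17189520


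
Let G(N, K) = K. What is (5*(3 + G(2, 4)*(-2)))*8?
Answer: -200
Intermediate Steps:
(5*(3 + G(2, 4)*(-2)))*8 = (5*(3 + 4*(-2)))*8 = (5*(3 - 8))*8 = (5*(-5))*8 = -25*8 = -200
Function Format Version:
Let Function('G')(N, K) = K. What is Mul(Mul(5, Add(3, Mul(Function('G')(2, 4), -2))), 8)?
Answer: -200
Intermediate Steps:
Mul(Mul(5, Add(3, Mul(Function('G')(2, 4), -2))), 8) = Mul(Mul(5, Add(3, Mul(4, -2))), 8) = Mul(Mul(5, Add(3, -8)), 8) = Mul(Mul(5, -5), 8) = Mul(-25, 8) = -200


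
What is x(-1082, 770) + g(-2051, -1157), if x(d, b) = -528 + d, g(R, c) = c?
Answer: -2767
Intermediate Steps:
x(-1082, 770) + g(-2051, -1157) = (-528 - 1082) - 1157 = -1610 - 1157 = -2767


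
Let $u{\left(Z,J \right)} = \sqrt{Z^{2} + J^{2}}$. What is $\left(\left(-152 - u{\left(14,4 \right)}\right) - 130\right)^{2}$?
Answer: $79736 + 1128 \sqrt{53} \approx 87948.0$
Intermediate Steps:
$u{\left(Z,J \right)} = \sqrt{J^{2} + Z^{2}}$
$\left(\left(-152 - u{\left(14,4 \right)}\right) - 130\right)^{2} = \left(\left(-152 - \sqrt{4^{2} + 14^{2}}\right) - 130\right)^{2} = \left(\left(-152 - \sqrt{16 + 196}\right) - 130\right)^{2} = \left(\left(-152 - \sqrt{212}\right) - 130\right)^{2} = \left(\left(-152 - 2 \sqrt{53}\right) - 130\right)^{2} = \left(-282 - 2 \sqrt{53}\right)^{2}$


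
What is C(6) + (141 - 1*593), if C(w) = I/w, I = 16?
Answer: -1348/3 ≈ -449.33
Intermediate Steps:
C(w) = 16/w
C(6) + (141 - 1*593) = 16/6 + (141 - 1*593) = 16*(1/6) + (141 - 593) = 8/3 - 452 = -1348/3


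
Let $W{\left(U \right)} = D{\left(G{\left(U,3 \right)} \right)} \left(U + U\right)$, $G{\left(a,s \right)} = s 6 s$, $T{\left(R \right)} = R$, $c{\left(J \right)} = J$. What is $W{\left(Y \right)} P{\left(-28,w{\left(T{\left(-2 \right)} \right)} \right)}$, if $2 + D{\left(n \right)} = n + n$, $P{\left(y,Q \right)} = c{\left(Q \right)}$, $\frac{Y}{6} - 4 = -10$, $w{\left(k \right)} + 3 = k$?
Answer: $38160$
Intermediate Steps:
$w{\left(k \right)} = -3 + k$
$Y = -36$ ($Y = 24 + 6 \left(-10\right) = 24 - 60 = -36$)
$P{\left(y,Q \right)} = Q$
$G{\left(a,s \right)} = 6 s^{2}$ ($G{\left(a,s \right)} = 6 s s = 6 s^{2}$)
$D{\left(n \right)} = -2 + 2 n$ ($D{\left(n \right)} = -2 + \left(n + n\right) = -2 + 2 n$)
$W{\left(U \right)} = 212 U$ ($W{\left(U \right)} = \left(-2 + 2 \cdot 6 \cdot 3^{2}\right) \left(U + U\right) = \left(-2 + 2 \cdot 6 \cdot 9\right) 2 U = \left(-2 + 2 \cdot 54\right) 2 U = \left(-2 + 108\right) 2 U = 106 \cdot 2 U = 212 U$)
$W{\left(Y \right)} P{\left(-28,w{\left(T{\left(-2 \right)} \right)} \right)} = 212 \left(-36\right) \left(-3 - 2\right) = \left(-7632\right) \left(-5\right) = 38160$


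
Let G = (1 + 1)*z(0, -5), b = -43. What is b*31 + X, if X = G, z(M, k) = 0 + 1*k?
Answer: -1343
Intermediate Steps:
z(M, k) = k (z(M, k) = 0 + k = k)
G = -10 (G = (1 + 1)*(-5) = 2*(-5) = -10)
X = -10
b*31 + X = -43*31 - 10 = -1333 - 10 = -1343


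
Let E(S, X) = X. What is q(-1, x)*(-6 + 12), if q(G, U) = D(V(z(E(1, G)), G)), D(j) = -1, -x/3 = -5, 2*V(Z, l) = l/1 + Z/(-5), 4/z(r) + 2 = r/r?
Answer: -6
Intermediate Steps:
z(r) = -4 (z(r) = 4/(-2 + r/r) = 4/(-2 + 1) = 4/(-1) = 4*(-1) = -4)
V(Z, l) = l/2 - Z/10 (V(Z, l) = (l/1 + Z/(-5))/2 = (l*1 + Z*(-1/5))/2 = (l - Z/5)/2 = l/2 - Z/10)
x = 15 (x = -3*(-5) = 15)
q(G, U) = -1
q(-1, x)*(-6 + 12) = -(-6 + 12) = -1*6 = -6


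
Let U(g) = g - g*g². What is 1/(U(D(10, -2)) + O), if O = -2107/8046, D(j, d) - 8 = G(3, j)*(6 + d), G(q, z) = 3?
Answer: -8046/64209187 ≈ -0.00012531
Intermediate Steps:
D(j, d) = 26 + 3*d (D(j, d) = 8 + 3*(6 + d) = 8 + (18 + 3*d) = 26 + 3*d)
U(g) = g - g³
O = -2107/8046 (O = -2107*1/8046 = -2107/8046 ≈ -0.26187)
1/(U(D(10, -2)) + O) = 1/(((26 + 3*(-2)) - (26 + 3*(-2))³) - 2107/8046) = 1/(((26 - 6) - (26 - 6)³) - 2107/8046) = 1/((20 - 1*20³) - 2107/8046) = 1/((20 - 1*8000) - 2107/8046) = 1/((20 - 8000) - 2107/8046) = 1/(-7980 - 2107/8046) = 1/(-64209187/8046) = -8046/64209187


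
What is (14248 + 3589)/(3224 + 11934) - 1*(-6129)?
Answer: 92921219/15158 ≈ 6130.2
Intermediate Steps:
(14248 + 3589)/(3224 + 11934) - 1*(-6129) = 17837/15158 + 6129 = 92921219/15158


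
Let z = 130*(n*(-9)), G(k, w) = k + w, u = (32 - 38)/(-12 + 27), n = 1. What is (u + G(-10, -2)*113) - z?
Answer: -932/5 ≈ -186.40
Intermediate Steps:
u = -⅖ (u = -6/15 = -6*1/15 = -⅖ ≈ -0.40000)
z = -1170 (z = 130*(1*(-9)) = 130*(-9) = -1170)
(u + G(-10, -2)*113) - z = (-⅖ + (-10 - 2)*113) - 1*(-1170) = (-⅖ - 12*113) + 1170 = (-⅖ - 1356) + 1170 = -6782/5 + 1170 = -932/5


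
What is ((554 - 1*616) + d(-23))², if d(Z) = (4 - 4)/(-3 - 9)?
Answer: 3844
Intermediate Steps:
d(Z) = 0 (d(Z) = 0/(-12) = 0*(-1/12) = 0)
((554 - 1*616) + d(-23))² = ((554 - 1*616) + 0)² = ((554 - 616) + 0)² = (-62 + 0)² = (-62)² = 3844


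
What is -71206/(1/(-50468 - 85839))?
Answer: 9705876242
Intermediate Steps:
-71206/(1/(-50468 - 85839)) = -71206/(1/(-136307)) = -71206/(-1/136307) = -71206*(-136307) = 9705876242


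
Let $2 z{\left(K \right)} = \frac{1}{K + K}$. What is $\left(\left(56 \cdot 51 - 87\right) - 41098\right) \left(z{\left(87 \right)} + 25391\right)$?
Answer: $- \frac{338677688701}{348} \approx -9.7321 \cdot 10^{8}$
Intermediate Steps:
$z{\left(K \right)} = \frac{1}{4 K}$ ($z{\left(K \right)} = \frac{1}{2 \left(K + K\right)} = \frac{1}{2 \cdot 2 K} = \frac{\frac{1}{2} \frac{1}{K}}{2} = \frac{1}{4 K}$)
$\left(\left(56 \cdot 51 - 87\right) - 41098\right) \left(z{\left(87 \right)} + 25391\right) = \left(\left(56 \cdot 51 - 87\right) - 41098\right) \left(\frac{1}{4 \cdot 87} + 25391\right) = \left(\left(2856 - 87\right) - 41098\right) \left(\frac{1}{4} \cdot \frac{1}{87} + 25391\right) = \left(2769 - 41098\right) \left(\frac{1}{348} + 25391\right) = \left(-38329\right) \frac{8836069}{348} = - \frac{338677688701}{348}$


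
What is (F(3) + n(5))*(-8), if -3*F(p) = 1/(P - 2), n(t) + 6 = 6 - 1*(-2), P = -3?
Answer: -248/15 ≈ -16.533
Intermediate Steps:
n(t) = 2 (n(t) = -6 + (6 - 1*(-2)) = -6 + (6 + 2) = -6 + 8 = 2)
F(p) = 1/15 (F(p) = -1/(3*(-3 - 2)) = -⅓/(-5) = -⅓*(-⅕) = 1/15)
(F(3) + n(5))*(-8) = (1/15 + 2)*(-8) = (31/15)*(-8) = -248/15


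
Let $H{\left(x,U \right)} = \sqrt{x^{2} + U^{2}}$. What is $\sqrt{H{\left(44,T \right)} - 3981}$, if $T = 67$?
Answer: $\sqrt{-3981 + 5 \sqrt{257}} \approx 62.457 i$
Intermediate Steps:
$H{\left(x,U \right)} = \sqrt{U^{2} + x^{2}}$
$\sqrt{H{\left(44,T \right)} - 3981} = \sqrt{\sqrt{67^{2} + 44^{2}} - 3981} = \sqrt{\sqrt{4489 + 1936} - 3981} = \sqrt{\sqrt{6425} - 3981} = \sqrt{5 \sqrt{257} - 3981} = \sqrt{-3981 + 5 \sqrt{257}}$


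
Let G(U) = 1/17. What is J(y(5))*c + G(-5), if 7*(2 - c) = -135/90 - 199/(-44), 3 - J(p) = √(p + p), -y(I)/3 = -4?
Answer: 3563/748 - 69*√6/22 ≈ -2.9191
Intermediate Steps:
G(U) = 1/17
y(I) = 12 (y(I) = -3*(-4) = 12)
J(p) = 3 - √2*√p (J(p) = 3 - √(p + p) = 3 - √(2*p) = 3 - √2*√p)
c = 69/44 (c = 2 - (-135/90 - 199/(-44))/7 = 2 - (-135*1/90 - 199*(-1/44))/7 = 2 - (-3/2 + 199/44)/7 = 2 - ⅐*133/44 = 2 - 19/44 = 69/44 ≈ 1.5682)
J(y(5))*c + G(-5) = (3 - √2*√12)*(69/44) + 1/17 = (3 - √2*2*√3)*(69/44) + 1/17 = (3 - 2*√6)*(69/44) + 1/17 = (207/44 - 69*√6/22) + 1/17 = 3563/748 - 69*√6/22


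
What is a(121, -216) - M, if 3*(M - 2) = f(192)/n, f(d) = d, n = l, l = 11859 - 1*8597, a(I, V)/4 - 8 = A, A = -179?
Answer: -1118898/1631 ≈ -686.02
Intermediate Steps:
a(I, V) = -684 (a(I, V) = 32 + 4*(-179) = 32 - 716 = -684)
l = 3262 (l = 11859 - 8597 = 3262)
n = 3262
M = 3294/1631 (M = 2 + (192/3262)/3 = 2 + (192*(1/3262))/3 = 2 + (⅓)*(96/1631) = 2 + 32/1631 = 3294/1631 ≈ 2.0196)
a(121, -216) - M = -684 - 1*3294/1631 = -684 - 3294/1631 = -1118898/1631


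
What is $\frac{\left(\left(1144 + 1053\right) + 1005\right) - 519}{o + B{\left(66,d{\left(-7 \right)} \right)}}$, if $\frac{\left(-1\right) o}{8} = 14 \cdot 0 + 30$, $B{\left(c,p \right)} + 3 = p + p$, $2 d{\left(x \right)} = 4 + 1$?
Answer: $- \frac{2683}{238} \approx -11.273$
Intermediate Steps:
$d{\left(x \right)} = \frac{5}{2}$ ($d{\left(x \right)} = \frac{4 + 1}{2} = \frac{1}{2} \cdot 5 = \frac{5}{2}$)
$B{\left(c,p \right)} = -3 + 2 p$ ($B{\left(c,p \right)} = -3 + \left(p + p\right) = -3 + 2 p$)
$o = -240$ ($o = - 8 \left(14 \cdot 0 + 30\right) = - 8 \left(0 + 30\right) = \left(-8\right) 30 = -240$)
$\frac{\left(\left(1144 + 1053\right) + 1005\right) - 519}{o + B{\left(66,d{\left(-7 \right)} \right)}} = \frac{\left(\left(1144 + 1053\right) + 1005\right) - 519}{-240 + \left(-3 + 2 \cdot \frac{5}{2}\right)} = \frac{\left(2197 + 1005\right) - 519}{-240 + \left(-3 + 5\right)} = \frac{3202 - 519}{-240 + 2} = \frac{2683}{-238} = 2683 \left(- \frac{1}{238}\right) = - \frac{2683}{238}$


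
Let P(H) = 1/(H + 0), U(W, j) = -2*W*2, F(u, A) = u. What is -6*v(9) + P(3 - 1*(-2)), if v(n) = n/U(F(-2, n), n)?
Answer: -131/20 ≈ -6.5500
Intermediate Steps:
U(W, j) = -4*W
P(H) = 1/H
v(n) = n/8 (v(n) = n/((-4*(-2))) = n/8)
-6*v(9) + P(3 - 1*(-2)) = -3*9/4 + 1/(3 - 1*(-2)) = -6*9/8 + 1/(3 + 2) = -27/4 + 1/5 = -131/20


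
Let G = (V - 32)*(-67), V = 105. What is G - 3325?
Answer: -8216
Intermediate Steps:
G = -4891 (G = (105 - 32)*(-67) = 73*(-67) = -4891)
G - 3325 = -4891 - 3325 = -8216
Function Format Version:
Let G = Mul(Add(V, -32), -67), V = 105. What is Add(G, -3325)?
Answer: -8216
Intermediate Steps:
G = -4891 (G = Mul(Add(105, -32), -67) = Mul(73, -67) = -4891)
Add(G, -3325) = Add(-4891, -3325) = -8216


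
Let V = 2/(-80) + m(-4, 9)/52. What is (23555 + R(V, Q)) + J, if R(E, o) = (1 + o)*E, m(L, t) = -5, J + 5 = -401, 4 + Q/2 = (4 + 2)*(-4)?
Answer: 2408189/104 ≈ 23156.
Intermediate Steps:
Q = -56 (Q = -8 + 2*((4 + 2)*(-4)) = -8 + 2*(6*(-4)) = -8 + 2*(-24) = -8 - 48 = -56)
J = -406 (J = -5 - 401 = -406)
V = -63/520 (V = 2/(-80) - 5/52 = 2*(-1/80) - 5*1/52 = -1/40 - 5/52 = -63/520 ≈ -0.12115)
R(E, o) = E*(1 + o)
(23555 + R(V, Q)) + J = (23555 - 63*(1 - 56)/520) - 406 = (23555 - 63/520*(-55)) - 406 = (23555 + 693/104) - 406 = 2450413/104 - 406 = 2408189/104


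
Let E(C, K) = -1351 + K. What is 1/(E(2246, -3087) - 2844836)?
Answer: -1/2849274 ≈ -3.5097e-7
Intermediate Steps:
1/(E(2246, -3087) - 2844836) = 1/((-1351 - 3087) - 2844836) = 1/(-4438 - 2844836) = 1/(-2849274) = -1/2849274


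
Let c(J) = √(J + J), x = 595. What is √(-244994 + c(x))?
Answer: √(-244994 + √1190) ≈ 494.93*I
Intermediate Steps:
c(J) = √2*√J (c(J) = √(2*J) = √2*√J)
√(-244994 + c(x)) = √(-244994 + √2*√595) = √(-244994 + √1190)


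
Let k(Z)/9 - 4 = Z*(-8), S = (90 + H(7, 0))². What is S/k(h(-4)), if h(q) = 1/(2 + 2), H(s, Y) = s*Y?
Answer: 450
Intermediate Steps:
H(s, Y) = Y*s
S = 8100 (S = (90 + 0*7)² = (90 + 0)² = 90² = 8100)
h(q) = ¼ (h(q) = 1/4 = ¼)
k(Z) = 36 - 72*Z (k(Z) = 36 + 9*(Z*(-8)) = 36 + 9*(-8*Z) = 36 - 72*Z)
S/k(h(-4)) = 8100/(36 - 72*¼) = 8100/(36 - 18) = 8100/18 = 8100*(1/18) = 450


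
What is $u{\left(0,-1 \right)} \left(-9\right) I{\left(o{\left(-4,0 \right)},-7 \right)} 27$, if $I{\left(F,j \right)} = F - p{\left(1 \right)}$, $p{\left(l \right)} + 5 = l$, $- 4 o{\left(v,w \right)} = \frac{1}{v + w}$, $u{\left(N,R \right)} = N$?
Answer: $0$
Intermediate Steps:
$o{\left(v,w \right)} = - \frac{1}{4 \left(v + w\right)}$
$p{\left(l \right)} = -5 + l$
$I{\left(F,j \right)} = 4 + F$ ($I{\left(F,j \right)} = F - \left(-5 + 1\right) = F - -4 = F + 4 = 4 + F$)
$u{\left(0,-1 \right)} \left(-9\right) I{\left(o{\left(-4,0 \right)},-7 \right)} 27 = 0 \left(-9\right) \left(4 - \frac{1}{4 \left(-4\right) + 4 \cdot 0}\right) 27 = 0 \left(4 - \frac{1}{-16 + 0}\right) 27 = 0 \left(4 - \frac{1}{-16}\right) 27 = 0 \left(4 - - \frac{1}{16}\right) 27 = 0 \left(4 + \frac{1}{16}\right) 27 = 0 \cdot \frac{65}{16} \cdot 27 = 0 \cdot 27 = 0$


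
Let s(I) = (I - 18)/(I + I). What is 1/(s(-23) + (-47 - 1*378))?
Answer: -46/19509 ≈ -0.0023579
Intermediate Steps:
s(I) = (-18 + I)/(2*I) (s(I) = (-18 + I)/((2*I)) = (-18 + I)*(1/(2*I)) = (-18 + I)/(2*I))
1/(s(-23) + (-47 - 1*378)) = 1/((½)*(-18 - 23)/(-23) + (-47 - 1*378)) = 1/((½)*(-1/23)*(-41) + (-47 - 378)) = 1/(41/46 - 425) = 1/(-19509/46) = -46/19509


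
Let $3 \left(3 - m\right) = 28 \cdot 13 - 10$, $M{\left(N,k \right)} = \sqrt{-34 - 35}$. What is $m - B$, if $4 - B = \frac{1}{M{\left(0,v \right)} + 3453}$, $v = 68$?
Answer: $\frac{- 119 \sqrt{69} + 410906 i}{\sqrt{69} - 3453 i} \approx -119.0 - 6.9686 \cdot 10^{-7} i$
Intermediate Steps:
$M{\left(N,k \right)} = i \sqrt{69}$ ($M{\left(N,k \right)} = \sqrt{-69} = i \sqrt{69}$)
$m = -115$ ($m = 3 - \frac{28 \cdot 13 - 10}{3} = 3 - \frac{364 - 10}{3} = 3 - 118 = -115$)
$B = 4 - \frac{1}{3453 + i \sqrt{69}}$ ($B = 4 - \frac{1}{i \sqrt{69} + 3453} = 4 - \frac{1}{3453 + i \sqrt{69}} \approx 3.9997 + 6.9667 \cdot 10^{-7} i$)
$m - B = -115 - \left(\frac{15896553}{3974426} + \frac{i \sqrt{69}}{11923278}\right) = - \frac{472955543}{3974426} - \frac{i \sqrt{69}}{11923278}$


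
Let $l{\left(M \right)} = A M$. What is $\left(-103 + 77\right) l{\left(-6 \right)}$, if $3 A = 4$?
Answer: $208$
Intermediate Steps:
$A = \frac{4}{3}$ ($A = \frac{1}{3} \cdot 4 = \frac{4}{3} \approx 1.3333$)
$l{\left(M \right)} = \frac{4 M}{3}$
$\left(-103 + 77\right) l{\left(-6 \right)} = \left(-103 + 77\right) \frac{4}{3} \left(-6\right) = \left(-26\right) \left(-8\right) = 208$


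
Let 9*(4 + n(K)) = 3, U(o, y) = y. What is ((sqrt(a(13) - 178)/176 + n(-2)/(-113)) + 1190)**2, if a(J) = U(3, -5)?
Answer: 5041297615362673/3559792896 + 403421*I*sqrt(183)/29832 ≈ 1.4162e+6 + 182.94*I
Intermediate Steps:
n(K) = -11/3 (n(K) = -4 + (1/9)*3 = -4 + 1/3 = -11/3)
a(J) = -5
((sqrt(a(13) - 178)/176 + n(-2)/(-113)) + 1190)**2 = ((sqrt(-5 - 178)/176 - 11/3/(-113)) + 1190)**2 = ((sqrt(-183)*(1/176) - 11/3*(-1/113)) + 1190)**2 = (((I*sqrt(183))*(1/176) + 11/339) + 1190)**2 = ((I*sqrt(183)/176 + 11/339) + 1190)**2 = ((11/339 + I*sqrt(183)/176) + 1190)**2 = (403421/339 + I*sqrt(183)/176)**2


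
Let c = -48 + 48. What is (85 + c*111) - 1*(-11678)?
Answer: 11763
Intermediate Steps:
c = 0
(85 + c*111) - 1*(-11678) = (85 + 0*111) - 1*(-11678) = (85 + 0) + 11678 = 85 + 11678 = 11763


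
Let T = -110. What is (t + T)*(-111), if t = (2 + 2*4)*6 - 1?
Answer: 5661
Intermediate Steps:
t = 59 (t = (2 + 8)*6 - 1 = 10*6 - 1 = 60 - 1 = 59)
(t + T)*(-111) = (59 - 110)*(-111) = -51*(-111) = 5661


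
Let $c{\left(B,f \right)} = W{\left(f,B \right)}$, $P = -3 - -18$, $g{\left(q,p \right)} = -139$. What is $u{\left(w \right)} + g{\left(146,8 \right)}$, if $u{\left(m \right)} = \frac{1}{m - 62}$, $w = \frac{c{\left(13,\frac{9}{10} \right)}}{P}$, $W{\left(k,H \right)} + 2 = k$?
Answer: $- \frac{1294379}{9311} \approx -139.02$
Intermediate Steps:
$P = 15$ ($P = -3 + 18 = 15$)
$W{\left(k,H \right)} = -2 + k$
$c{\left(B,f \right)} = -2 + f$
$w = - \frac{11}{150}$ ($w = \frac{-2 + \frac{9}{10}}{15} = \left(-2 + 9 \cdot \frac{1}{10}\right) \frac{1}{15} = \left(-2 + \frac{9}{10}\right) \frac{1}{15} = \left(- \frac{11}{10}\right) \frac{1}{15} = - \frac{11}{150} \approx -0.073333$)
$u{\left(m \right)} = \frac{1}{-62 + m}$
$u{\left(w \right)} + g{\left(146,8 \right)} = \frac{1}{-62 - \frac{11}{150}} - 139 = \frac{1}{- \frac{9311}{150}} - 139 = - \frac{150}{9311} - 139 = - \frac{1294379}{9311}$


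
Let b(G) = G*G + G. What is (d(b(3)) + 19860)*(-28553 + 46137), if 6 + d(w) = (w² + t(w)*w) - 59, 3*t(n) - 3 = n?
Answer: 351662416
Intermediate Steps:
b(G) = G + G² (b(G) = G² + G = G + G²)
t(n) = 1 + n/3
d(w) = -65 + w² + w*(1 + w/3) (d(w) = -6 + ((w² + (1 + w/3)*w) - 59) = -6 + ((w² + w*(1 + w/3)) - 59) = -6 + (-59 + w² + w*(1 + w/3)) = -65 + w² + w*(1 + w/3))
(d(b(3)) + 19860)*(-28553 + 46137) = ((-65 + 3*(1 + 3) + 4*(3*(1 + 3))²/3) + 19860)*(-28553 + 46137) = ((-65 + 3*4 + 4*(3*4)²/3) + 19860)*17584 = ((-65 + 12 + (4/3)*12²) + 19860)*17584 = ((-65 + 12 + (4/3)*144) + 19860)*17584 = ((-65 + 12 + 192) + 19860)*17584 = (139 + 19860)*17584 = 19999*17584 = 351662416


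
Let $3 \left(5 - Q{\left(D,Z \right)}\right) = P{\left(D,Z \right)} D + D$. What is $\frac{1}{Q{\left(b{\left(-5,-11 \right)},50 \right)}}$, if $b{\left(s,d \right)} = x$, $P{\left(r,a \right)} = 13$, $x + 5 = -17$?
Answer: $\frac{3}{323} \approx 0.0092879$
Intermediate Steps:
$x = -22$ ($x = -5 - 17 = -22$)
$b{\left(s,d \right)} = -22$
$Q{\left(D,Z \right)} = 5 - \frac{14 D}{3}$ ($Q{\left(D,Z \right)} = 5 - \frac{13 D + D}{3} = 5 - \frac{14 D}{3}$)
$\frac{1}{Q{\left(b{\left(-5,-11 \right)},50 \right)}} = \frac{1}{5 - - \frac{308}{3}} = \frac{1}{5 + \frac{308}{3}} = \frac{1}{\frac{323}{3}} = \frac{3}{323}$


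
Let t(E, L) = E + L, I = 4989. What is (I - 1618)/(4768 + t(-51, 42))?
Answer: 3371/4759 ≈ 0.70834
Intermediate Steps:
(I - 1618)/(4768 + t(-51, 42)) = (4989 - 1618)/(4768 + (-51 + 42)) = 3371/(4768 - 9) = 3371/4759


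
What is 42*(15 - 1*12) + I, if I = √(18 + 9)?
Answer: 126 + 3*√3 ≈ 131.20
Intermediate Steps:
I = 3*√3 (I = √27 = 3*√3 ≈ 5.1962)
42*(15 - 1*12) + I = 42*(15 - 1*12) + 3*√3 = 42*(15 - 12) + 3*√3 = 42*3 + 3*√3 = 126 + 3*√3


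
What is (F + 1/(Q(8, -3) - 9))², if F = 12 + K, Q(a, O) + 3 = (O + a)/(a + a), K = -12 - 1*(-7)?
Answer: 1671849/34969 ≈ 47.809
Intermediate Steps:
K = -5 (K = -12 + 7 = -5)
Q(a, O) = -3 + (O + a)/(2*a) (Q(a, O) = -3 + (O + a)/(a + a) = -3 + (O + a)/((2*a)) = -3 + (O + a)*(1/(2*a)) = -3 + (O + a)/(2*a))
F = 7 (F = 12 - 5 = 7)
(F + 1/(Q(8, -3) - 9))² = (7 + 1/((½)*(-3 - 5*8)/8 - 9))² = (7 + 1/((½)*(⅛)*(-3 - 40) - 9))² = (7 + 1/((½)*(⅛)*(-43) - 9))² = (7 + 1/(-43/16 - 9))² = (7 + 1/(-187/16))² = (7 - 16/187)² = (1293/187)² = 1671849/34969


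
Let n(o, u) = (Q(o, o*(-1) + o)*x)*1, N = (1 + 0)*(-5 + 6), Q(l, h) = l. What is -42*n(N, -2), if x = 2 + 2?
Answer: -168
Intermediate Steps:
x = 4
N = 1 (N = 1*1 = 1)
n(o, u) = 4*o (n(o, u) = (o*4)*1 = (4*o)*1 = 4*o)
-42*n(N, -2) = -168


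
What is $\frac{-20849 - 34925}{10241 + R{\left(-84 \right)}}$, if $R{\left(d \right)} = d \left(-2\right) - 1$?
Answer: $- \frac{27887}{5204} \approx -5.3588$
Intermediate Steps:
$R{\left(d \right)} = -1 - 2 d$ ($R{\left(d \right)} = - 2 d - 1 = -1 - 2 d$)
$\frac{-20849 - 34925}{10241 + R{\left(-84 \right)}} = \frac{-20849 - 34925}{10241 - -167} = - \frac{55774}{10241 + \left(-1 + 168\right)} = - \frac{55774}{10241 + 167} = - \frac{55774}{10408} = \left(-55774\right) \frac{1}{10408} = - \frac{27887}{5204}$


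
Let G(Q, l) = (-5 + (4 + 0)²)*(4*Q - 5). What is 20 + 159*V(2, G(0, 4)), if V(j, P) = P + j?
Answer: -8407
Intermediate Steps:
G(Q, l) = -55 + 44*Q (G(Q, l) = (-5 + 4²)*(-5 + 4*Q) = (-5 + 16)*(-5 + 4*Q) = 11*(-5 + 4*Q) = -55 + 44*Q)
20 + 159*V(2, G(0, 4)) = 20 + 159*((-55 + 44*0) + 2) = 20 + 159*((-55 + 0) + 2) = 20 + 159*(-55 + 2) = 20 + 159*(-53) = 20 - 8427 = -8407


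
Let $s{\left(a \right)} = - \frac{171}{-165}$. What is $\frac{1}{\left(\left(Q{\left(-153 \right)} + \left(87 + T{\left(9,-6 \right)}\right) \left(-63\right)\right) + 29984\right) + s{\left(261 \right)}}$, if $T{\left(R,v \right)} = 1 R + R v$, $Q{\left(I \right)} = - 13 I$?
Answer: $\frac{55}{1613042} \approx 3.4097 \cdot 10^{-5}$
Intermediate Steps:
$T{\left(R,v \right)} = R + R v$
$s{\left(a \right)} = \frac{57}{55}$ ($s{\left(a \right)} = \left(-171\right) \left(- \frac{1}{165}\right) = \frac{57}{55}$)
$\frac{1}{\left(\left(Q{\left(-153 \right)} + \left(87 + T{\left(9,-6 \right)}\right) \left(-63\right)\right) + 29984\right) + s{\left(261 \right)}} = \frac{1}{\left(\left(\left(-13\right) \left(-153\right) + \left(87 + 9 \left(1 - 6\right)\right) \left(-63\right)\right) + 29984\right) + \frac{57}{55}} = \frac{1}{\left(\left(1989 + \left(87 + 9 \left(-5\right)\right) \left(-63\right)\right) + 29984\right) + \frac{57}{55}} = \frac{1}{\left(\left(1989 + \left(87 - 45\right) \left(-63\right)\right) + 29984\right) + \frac{57}{55}} = \frac{1}{\left(\left(1989 + 42 \left(-63\right)\right) + 29984\right) + \frac{57}{55}} = \frac{1}{\left(\left(1989 - 2646\right) + 29984\right) + \frac{57}{55}} = \frac{1}{\left(-657 + 29984\right) + \frac{57}{55}} = \frac{1}{29327 + \frac{57}{55}} = \frac{1}{\frac{1613042}{55}} = \frac{55}{1613042}$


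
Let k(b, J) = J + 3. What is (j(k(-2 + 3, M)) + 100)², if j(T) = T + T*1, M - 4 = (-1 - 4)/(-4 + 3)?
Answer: 15376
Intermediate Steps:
M = 9 (M = 4 + (-1 - 4)/(-4 + 3) = 4 - 5/(-1) = 4 - 5*(-1) = 4 + 5 = 9)
k(b, J) = 3 + J
j(T) = 2*T (j(T) = T + T = 2*T)
(j(k(-2 + 3, M)) + 100)² = (2*(3 + 9) + 100)² = (2*12 + 100)² = (24 + 100)² = 124² = 15376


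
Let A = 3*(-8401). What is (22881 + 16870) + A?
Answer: 14548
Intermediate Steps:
A = -25203
(22881 + 16870) + A = (22881 + 16870) - 25203 = 39751 - 25203 = 14548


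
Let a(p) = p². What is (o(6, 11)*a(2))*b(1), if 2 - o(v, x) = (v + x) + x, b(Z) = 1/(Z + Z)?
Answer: -52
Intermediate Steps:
b(Z) = 1/(2*Z)
o(v, x) = 2 - v - 2*x (o(v, x) = 2 - ((v + x) + x) = 2 - (v + 2*x) = 2 + (-v - 2*x) = 2 - v - 2*x)
(o(6, 11)*a(2))*b(1) = ((2 - 1*6 - 2*11)*2²)*((½)/1) = ((2 - 6 - 22)*4)*((½)*1) = -26*4*(½) = -104*½ = -52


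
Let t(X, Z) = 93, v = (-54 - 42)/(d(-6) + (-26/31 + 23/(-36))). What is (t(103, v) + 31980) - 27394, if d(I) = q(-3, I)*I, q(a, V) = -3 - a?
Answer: 4679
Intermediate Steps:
d(I) = 0 (d(I) = (-3 - 1*(-3))*I = (-3 + 3)*I = 0*I = 0)
v = 107136/1649 (v = (-54 - 42)/(0 + (-26/31 + 23/(-36))) = -96/(0 + (-26*1/31 + 23*(-1/36))) = -96/(0 + (-26/31 - 23/36)) = -96/(0 - 1649/1116) = -96/(-1649/1116) = -96*(-1116/1649) = 107136/1649 ≈ 64.970)
(t(103, v) + 31980) - 27394 = (93 + 31980) - 27394 = 32073 - 27394 = 4679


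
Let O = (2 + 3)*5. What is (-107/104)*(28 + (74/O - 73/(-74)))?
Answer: -6323807/192400 ≈ -32.868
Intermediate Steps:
O = 25 (O = 5*5 = 25)
(-107/104)*(28 + (74/O - 73/(-74))) = (-107/104)*(28 + (74/25 - 73/(-74))) = (-107*1/104)*(28 + (74*(1/25) - 73*(-1/74))) = -107*(28 + (74/25 + 73/74))/104 = -107*(28 + 7301/1850)/104 = -107/104*59101/1850 = -6323807/192400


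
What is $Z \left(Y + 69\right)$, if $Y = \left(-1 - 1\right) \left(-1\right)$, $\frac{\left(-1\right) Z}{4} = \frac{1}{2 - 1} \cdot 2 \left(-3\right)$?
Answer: $1704$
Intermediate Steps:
$Z = 24$ ($Z = - 4 \frac{1}{2 - 1} \cdot 2 \left(-3\right) = - 4 \cdot 1^{-1} \cdot 2 \left(-3\right) = - 4 \cdot 1 \cdot 2 \left(-3\right) = - 4 \cdot 2 \left(-3\right) = \left(-4\right) \left(-6\right) = 24$)
$Y = 2$ ($Y = \left(-2\right) \left(-1\right) = 2$)
$Z \left(Y + 69\right) = 24 \left(2 + 69\right) = 24 \cdot 71 = 1704$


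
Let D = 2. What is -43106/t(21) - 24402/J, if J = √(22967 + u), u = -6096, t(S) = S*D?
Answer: -3079/3 - 24402*√16871/16871 ≈ -1214.2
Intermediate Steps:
t(S) = 2*S (t(S) = S*2 = 2*S)
J = √16871 (J = √(22967 - 6096) = √16871 ≈ 129.89)
-43106/t(21) - 24402/J = -43106/(2*21) - 24402*√16871/16871 = -43106/42 - 24402*√16871/16871 = -43106*1/42 - 24402*√16871/16871 = -3079/3 - 24402*√16871/16871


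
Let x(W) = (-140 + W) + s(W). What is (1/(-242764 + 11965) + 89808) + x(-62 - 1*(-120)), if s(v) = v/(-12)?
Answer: 41415111089/461598 ≈ 89721.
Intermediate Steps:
s(v) = -v/12 (s(v) = v*(-1/12) = -v/12)
x(W) = -140 + 11*W/12 (x(W) = (-140 + W) - W/12 = -140 + 11*W/12)
(1/(-242764 + 11965) + 89808) + x(-62 - 1*(-120)) = (1/(-242764 + 11965) + 89808) + (-140 + 11*(-62 - 1*(-120))/12) = (1/(-230799) + 89808) + (-140 + 11*(-62 + 120)/12) = (-1/230799 + 89808) + (-140 + (11/12)*58) = 20727596591/230799 + (-140 + 319/6) = 20727596591/230799 - 521/6 = 41415111089/461598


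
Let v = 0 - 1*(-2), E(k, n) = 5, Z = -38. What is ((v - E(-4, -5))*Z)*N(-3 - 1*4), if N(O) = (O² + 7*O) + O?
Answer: -798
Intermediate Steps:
N(O) = O² + 8*O
v = 2 (v = 0 + 2 = 2)
((v - E(-4, -5))*Z)*N(-3 - 1*4) = ((2 - 1*5)*(-38))*((-3 - 1*4)*(8 + (-3 - 1*4))) = ((2 - 5)*(-38))*((-3 - 4)*(8 + (-3 - 4))) = (-3*(-38))*(-7*(8 - 7)) = 114*(-7*1) = 114*(-7) = -798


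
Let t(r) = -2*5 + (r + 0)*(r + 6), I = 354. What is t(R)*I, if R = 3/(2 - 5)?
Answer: -5310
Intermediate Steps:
R = -1 (R = 3/(-3) = 3*(-⅓) = -1)
t(r) = -10 + r*(6 + r)
t(R)*I = (-10 + (-1)² + 6*(-1))*354 = (-10 + 1 - 6)*354 = -15*354 = -5310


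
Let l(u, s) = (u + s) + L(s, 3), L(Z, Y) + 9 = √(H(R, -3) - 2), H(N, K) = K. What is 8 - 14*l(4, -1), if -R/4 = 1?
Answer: 92 - 14*I*√5 ≈ 92.0 - 31.305*I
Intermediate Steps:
R = -4 (R = -4*1 = -4)
L(Z, Y) = -9 + I*√5 (L(Z, Y) = -9 + √(-3 - 2) = -9 + √(-5) = -9 + I*√5)
l(u, s) = -9 + s + u + I*√5 (l(u, s) = (u + s) + (-9 + I*√5) = (s + u) + (-9 + I*√5) = -9 + s + u + I*√5)
8 - 14*l(4, -1) = 8 - 14*(-9 - 1 + 4 + I*√5) = 8 - 14*(-6 + I*√5) = 8 + (84 - 14*I*√5) = 92 - 14*I*√5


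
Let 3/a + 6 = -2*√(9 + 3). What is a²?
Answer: 21/4 - 3*√3 ≈ 0.053848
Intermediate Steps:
a = 3/(-6 - 4*√3) (a = 3/(-6 - 2*√(9 + 3)) = 3/(-6 - 4*√3) ≈ -0.23205)
a² = (3/2 - √3)²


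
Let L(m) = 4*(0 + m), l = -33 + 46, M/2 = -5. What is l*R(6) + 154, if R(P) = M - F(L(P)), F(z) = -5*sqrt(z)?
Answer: 24 + 130*sqrt(6) ≈ 342.43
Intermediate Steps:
M = -10 (M = 2*(-5) = -10)
l = 13
L(m) = 4*m
R(P) = -10 + 10*sqrt(P) (R(P) = -10 - (-5)*sqrt(4*P) = -10 - (-5)*2*sqrt(P) = -10 - (-10)*sqrt(P) = -10 + 10*sqrt(P))
l*R(6) + 154 = 13*(-10 + 10*sqrt(6)) + 154 = (-130 + 130*sqrt(6)) + 154 = 24 + 130*sqrt(6)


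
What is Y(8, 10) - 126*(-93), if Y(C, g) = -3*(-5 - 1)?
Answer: 11736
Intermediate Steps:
Y(C, g) = 18 (Y(C, g) = -3*(-6) = 18)
Y(8, 10) - 126*(-93) = 18 - 126*(-93) = 18 + 11718 = 11736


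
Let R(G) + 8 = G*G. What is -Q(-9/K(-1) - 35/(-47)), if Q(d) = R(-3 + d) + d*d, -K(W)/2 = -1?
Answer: -228573/4418 ≈ -51.737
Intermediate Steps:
K(W) = 2 (K(W) = -2*(-1) = 2)
R(G) = -8 + G**2 (R(G) = -8 + G*G = -8 + G**2)
Q(d) = -8 + d**2 + (-3 + d)**2 (Q(d) = (-8 + (-3 + d)**2) + d*d = (-8 + (-3 + d)**2) + d**2 = -8 + d**2 + (-3 + d)**2)
-Q(-9/K(-1) - 35/(-47)) = -(-8 + (-9/2 - 35/(-47))**2 + (-3 + (-9/2 - 35/(-47)))**2) = -(-8 + (-9*1/2 - 35*(-1/47))**2 + (-3 + (-9*1/2 - 35*(-1/47)))**2) = -(-8 + (-9/2 + 35/47)**2 + (-3 + (-9/2 + 35/47))**2) = -(-8 + (-353/94)**2 + (-3 - 353/94)**2) = -(-8 + 124609/8836 + (-635/94)**2) = -(-8 + 124609/8836 + 403225/8836) = -1*228573/4418 = -228573/4418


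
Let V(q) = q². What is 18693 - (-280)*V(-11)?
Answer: 52573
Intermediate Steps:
18693 - (-280)*V(-11) = 18693 - (-280)*(-11)² = 18693 - (-280)*121 = 18693 - 1*(-33880) = 18693 + 33880 = 52573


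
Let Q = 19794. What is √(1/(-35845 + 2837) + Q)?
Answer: √1347882404113/8252 ≈ 140.69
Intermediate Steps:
√(1/(-35845 + 2837) + Q) = √(1/(-35845 + 2837) + 19794) = √(1/(-33008) + 19794) = √(-1/33008 + 19794) = √(653360351/33008) = √1347882404113/8252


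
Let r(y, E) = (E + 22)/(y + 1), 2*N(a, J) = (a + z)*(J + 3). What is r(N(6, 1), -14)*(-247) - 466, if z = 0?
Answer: -618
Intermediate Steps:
N(a, J) = a*(3 + J)/2 (N(a, J) = ((a + 0)*(J + 3))/2 = (a*(3 + J))/2 = a*(3 + J)/2)
r(y, E) = (22 + E)/(1 + y)
r(N(6, 1), -14)*(-247) - 466 = ((22 - 14)/(1 + (½)*6*(3 + 1)))*(-247) - 466 = (8/(1 + (½)*6*4))*(-247) - 466 = (8/(1 + 12))*(-247) - 466 = (8/13)*(-247) - 466 = -152 - 466 = -618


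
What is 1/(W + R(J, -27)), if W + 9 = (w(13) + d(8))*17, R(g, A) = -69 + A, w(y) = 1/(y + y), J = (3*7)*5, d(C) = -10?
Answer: -26/7133 ≈ -0.0036450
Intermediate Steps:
J = 105 (J = 21*5 = 105)
w(y) = 1/(2*y)
W = -4637/26 (W = -9 + ((½)/13 - 10)*17 = -9 + ((½)*(1/13) - 10)*17 = -9 + (1/26 - 10)*17 = -9 - 259/26*17 = -9 - 4403/26 = -4637/26 ≈ -178.35)
1/(W + R(J, -27)) = 1/(-4637/26 + (-69 - 27)) = 1/(-4637/26 - 96) = 1/(-7133/26) = -26/7133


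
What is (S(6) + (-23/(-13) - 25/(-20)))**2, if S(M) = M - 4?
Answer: 68121/2704 ≈ 25.193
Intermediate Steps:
S(M) = -4 + M
(S(6) + (-23/(-13) - 25/(-20)))**2 = ((-4 + 6) + (-23/(-13) - 25/(-20)))**2 = (2 + (-23*(-1/13) - 25*(-1/20)))**2 = (2 + (23/13 + 5/4))**2 = (2 + 157/52)**2 = (261/52)**2 = 68121/2704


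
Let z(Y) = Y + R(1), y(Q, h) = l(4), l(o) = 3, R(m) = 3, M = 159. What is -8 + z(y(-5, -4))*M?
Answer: 946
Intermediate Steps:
y(Q, h) = 3
z(Y) = 3 + Y (z(Y) = Y + 3 = 3 + Y)
-8 + z(y(-5, -4))*M = -8 + (3 + 3)*159 = -8 + 6*159 = -8 + 954 = 946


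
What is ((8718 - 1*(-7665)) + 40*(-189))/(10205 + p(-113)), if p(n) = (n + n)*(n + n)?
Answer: 2941/20427 ≈ 0.14398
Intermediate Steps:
p(n) = 4*n² (p(n) = (2*n)*(2*n) = 4*n²)
((8718 - 1*(-7665)) + 40*(-189))/(10205 + p(-113)) = ((8718 - 1*(-7665)) + 40*(-189))/(10205 + 4*(-113)²) = ((8718 + 7665) - 7560)/(10205 + 4*12769) = (16383 - 7560)/(10205 + 51076) = 8823/61281 = 8823*(1/61281) = 2941/20427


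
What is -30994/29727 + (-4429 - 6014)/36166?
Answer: -1431368065/1075106682 ≈ -1.3314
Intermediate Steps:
-30994/29727 + (-4429 - 6014)/36166 = -30994*1/29727 - 10443*1/36166 = -30994/29727 - 10443/36166 = -1431368065/1075106682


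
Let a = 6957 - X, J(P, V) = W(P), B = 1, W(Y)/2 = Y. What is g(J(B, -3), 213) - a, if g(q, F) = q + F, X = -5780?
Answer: -12522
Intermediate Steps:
W(Y) = 2*Y
J(P, V) = 2*P
g(q, F) = F + q
a = 12737 (a = 6957 - 1*(-5780) = 6957 + 5780 = 12737)
g(J(B, -3), 213) - a = (213 + 2*1) - 1*12737 = (213 + 2) - 12737 = 215 - 12737 = -12522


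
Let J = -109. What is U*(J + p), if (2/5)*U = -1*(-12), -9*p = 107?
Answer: -10880/3 ≈ -3626.7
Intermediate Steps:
p = -107/9 (p = -⅑*107 = -107/9 ≈ -11.889)
U = 30 (U = 5*(-1*(-12))/2 = (5/2)*12 = 30)
U*(J + p) = 30*(-109 - 107/9) = 30*(-1088/9) = -10880/3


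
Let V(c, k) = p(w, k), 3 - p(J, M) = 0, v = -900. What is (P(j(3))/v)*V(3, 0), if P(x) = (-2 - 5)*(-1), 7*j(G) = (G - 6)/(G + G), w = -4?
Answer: -7/300 ≈ -0.023333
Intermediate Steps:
p(J, M) = 3 (p(J, M) = 3 - 1*0 = 3 + 0 = 3)
V(c, k) = 3
j(G) = (-6 + G)/(14*G) (j(G) = ((G - 6)/(G + G))/7 = ((-6 + G)/((2*G)))/7 = ((-6 + G)*(1/(2*G)))/7 = ((-6 + G)/(2*G))/7 = (-6 + G)/(14*G))
P(x) = 7 (P(x) = -7*(-1) = 7)
(P(j(3))/v)*V(3, 0) = (7/(-900))*3 = (7*(-1/900))*3 = -7/900*3 = -7/300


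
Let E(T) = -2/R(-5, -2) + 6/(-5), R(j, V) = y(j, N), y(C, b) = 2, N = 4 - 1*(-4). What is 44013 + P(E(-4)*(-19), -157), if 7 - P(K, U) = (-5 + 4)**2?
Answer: 44019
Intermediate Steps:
N = 8 (N = 4 + 4 = 8)
R(j, V) = 2
E(T) = -11/5 (E(T) = -2/2 + 6/(-5) = -2*1/2 + 6*(-1/5) = -1 - 6/5 = -11/5)
P(K, U) = 6 (P(K, U) = 7 - (-5 + 4)**2 = 7 - 1*(-1)**2 = 7 - 1*1 = 7 - 1 = 6)
44013 + P(E(-4)*(-19), -157) = 44013 + 6 = 44019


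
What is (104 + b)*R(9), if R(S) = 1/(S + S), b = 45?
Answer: 149/18 ≈ 8.2778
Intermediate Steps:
R(S) = 1/(2*S)
(104 + b)*R(9) = (104 + 45)*((1/2)/9) = 149*((1/2)*(1/9)) = 149*(1/18) = 149/18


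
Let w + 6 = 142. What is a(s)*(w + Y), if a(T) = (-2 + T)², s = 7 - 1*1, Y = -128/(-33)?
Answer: 73856/33 ≈ 2238.1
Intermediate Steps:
Y = 128/33 (Y = -128*(-1/33) = 128/33 ≈ 3.8788)
w = 136 (w = -6 + 142 = 136)
s = 6 (s = 7 - 1 = 6)
a(s)*(w + Y) = (-2 + 6)²*(136 + 128/33) = 4²*(4616/33) = 16*(4616/33) = 73856/33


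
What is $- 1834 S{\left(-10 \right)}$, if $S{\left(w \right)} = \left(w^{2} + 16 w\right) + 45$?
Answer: $27510$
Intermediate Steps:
$S{\left(w \right)} = 45 + w^{2} + 16 w$
$- 1834 S{\left(-10 \right)} = - 1834 \left(45 + \left(-10\right)^{2} + 16 \left(-10\right)\right) = - 1834 \left(45 + 100 - 160\right) = \left(-1834\right) \left(-15\right) = 27510$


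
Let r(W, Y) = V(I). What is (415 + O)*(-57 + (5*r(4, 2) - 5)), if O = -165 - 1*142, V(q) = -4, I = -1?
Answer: -8856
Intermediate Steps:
r(W, Y) = -4
O = -307 (O = -165 - 142 = -307)
(415 + O)*(-57 + (5*r(4, 2) - 5)) = (415 - 307)*(-57 + (5*(-4) - 5)) = 108*(-57 + (-20 - 5)) = 108*(-57 - 25) = 108*(-82) = -8856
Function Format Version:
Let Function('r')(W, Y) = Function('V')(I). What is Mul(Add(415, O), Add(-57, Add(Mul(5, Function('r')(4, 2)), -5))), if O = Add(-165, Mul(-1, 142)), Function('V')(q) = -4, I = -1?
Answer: -8856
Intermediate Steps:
Function('r')(W, Y) = -4
O = -307 (O = Add(-165, -142) = -307)
Mul(Add(415, O), Add(-57, Add(Mul(5, Function('r')(4, 2)), -5))) = Mul(Add(415, -307), Add(-57, Add(Mul(5, -4), -5))) = Mul(108, Add(-57, Add(-20, -5))) = Mul(108, Add(-57, -25)) = Mul(108, -82) = -8856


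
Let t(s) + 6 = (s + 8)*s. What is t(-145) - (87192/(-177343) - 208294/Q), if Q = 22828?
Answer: 40217913777627/2024193002 ≈ 19869.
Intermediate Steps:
t(s) = -6 + s*(8 + s) (t(s) = -6 + (s + 8)*s = -6 + (8 + s)*s = -6 + s*(8 + s))
t(-145) - (87192/(-177343) - 208294/Q) = (-6 + (-145)² + 8*(-145)) - (87192/(-177343) - 208294/22828) = (-6 + 21025 - 1160) - (87192*(-1/177343) - 208294*1/22828) = 19859 - (-87192/177343 - 104147/11414) = 19859 - 1*(-19464950909/2024193002) = 19859 + 19464950909/2024193002 = 40217913777627/2024193002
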